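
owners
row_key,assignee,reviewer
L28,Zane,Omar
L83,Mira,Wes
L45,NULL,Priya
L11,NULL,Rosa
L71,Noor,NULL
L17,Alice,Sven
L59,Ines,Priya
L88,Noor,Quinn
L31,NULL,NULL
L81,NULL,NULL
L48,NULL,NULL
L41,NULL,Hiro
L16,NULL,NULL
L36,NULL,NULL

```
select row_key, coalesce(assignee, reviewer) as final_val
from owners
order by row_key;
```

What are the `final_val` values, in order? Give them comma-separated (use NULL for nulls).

row_key=L11: assignee=NULL, reviewer=Rosa → Rosa
row_key=L16: assignee=NULL, reviewer=NULL (all NULL) → NULL
row_key=L17: assignee=Alice → Alice
row_key=L28: assignee=Zane → Zane
row_key=L31: assignee=NULL, reviewer=NULL (all NULL) → NULL
row_key=L36: assignee=NULL, reviewer=NULL (all NULL) → NULL
row_key=L41: assignee=NULL, reviewer=Hiro → Hiro
row_key=L45: assignee=NULL, reviewer=Priya → Priya
row_key=L48: assignee=NULL, reviewer=NULL (all NULL) → NULL
row_key=L59: assignee=Ines → Ines
row_key=L71: assignee=Noor → Noor
row_key=L81: assignee=NULL, reviewer=NULL (all NULL) → NULL
row_key=L83: assignee=Mira → Mira
row_key=L88: assignee=Noor → Noor

Rosa, NULL, Alice, Zane, NULL, NULL, Hiro, Priya, NULL, Ines, Noor, NULL, Mira, Noor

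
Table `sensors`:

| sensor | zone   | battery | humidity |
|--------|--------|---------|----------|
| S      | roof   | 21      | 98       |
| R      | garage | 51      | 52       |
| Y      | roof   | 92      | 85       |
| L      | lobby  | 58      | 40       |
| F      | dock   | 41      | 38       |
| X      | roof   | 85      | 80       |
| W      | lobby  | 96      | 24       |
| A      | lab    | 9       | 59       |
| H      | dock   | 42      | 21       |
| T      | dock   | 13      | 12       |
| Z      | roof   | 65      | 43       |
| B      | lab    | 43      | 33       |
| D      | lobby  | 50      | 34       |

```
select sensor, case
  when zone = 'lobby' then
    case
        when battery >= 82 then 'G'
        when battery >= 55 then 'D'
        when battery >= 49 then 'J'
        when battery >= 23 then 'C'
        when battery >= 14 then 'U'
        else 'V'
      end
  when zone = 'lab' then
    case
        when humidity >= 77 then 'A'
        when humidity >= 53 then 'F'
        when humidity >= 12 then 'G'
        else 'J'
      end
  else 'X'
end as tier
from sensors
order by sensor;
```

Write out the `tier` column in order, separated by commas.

F, G, J, X, X, D, X, X, X, G, X, X, X

sensor=A: zone='lab' → inner[humidity >= 53] → F
sensor=B: zone='lab' → inner[humidity >= 12] → G
sensor=D: zone='lobby' → inner[battery >= 49] → J
sensor=F: zone='dock' → outer ELSE → X
sensor=H: zone='dock' → outer ELSE → X
sensor=L: zone='lobby' → inner[battery >= 55] → D
sensor=R: zone='garage' → outer ELSE → X
sensor=S: zone='roof' → outer ELSE → X
sensor=T: zone='dock' → outer ELSE → X
sensor=W: zone='lobby' → inner[battery >= 82] → G
sensor=X: zone='roof' → outer ELSE → X
sensor=Y: zone='roof' → outer ELSE → X
sensor=Z: zone='roof' → outer ELSE → X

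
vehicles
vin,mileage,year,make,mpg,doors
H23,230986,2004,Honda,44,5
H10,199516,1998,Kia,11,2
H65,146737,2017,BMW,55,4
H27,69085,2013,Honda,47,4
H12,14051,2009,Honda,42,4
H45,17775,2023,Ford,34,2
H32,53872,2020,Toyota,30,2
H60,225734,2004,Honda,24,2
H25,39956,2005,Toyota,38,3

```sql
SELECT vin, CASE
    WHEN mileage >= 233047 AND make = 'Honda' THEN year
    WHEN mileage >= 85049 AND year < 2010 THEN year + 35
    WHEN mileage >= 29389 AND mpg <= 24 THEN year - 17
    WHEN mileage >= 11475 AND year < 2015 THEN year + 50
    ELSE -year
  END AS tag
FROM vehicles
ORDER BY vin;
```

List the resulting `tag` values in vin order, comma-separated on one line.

2033, 2059, 2039, 2055, 2063, -2020, -2023, 2039, -2017

vin=H10: mileage >= 85049 AND year < 2010 → 2033
vin=H12: mileage >= 11475 AND year < 2015 → 2059
vin=H23: mileage >= 85049 AND year < 2010 → 2039
vin=H25: mileage >= 11475 AND year < 2015 → 2055
vin=H27: mileage >= 11475 AND year < 2015 → 2063
vin=H32: ELSE → -2020
vin=H45: ELSE → -2023
vin=H60: mileage >= 85049 AND year < 2010 → 2039
vin=H65: ELSE → -2017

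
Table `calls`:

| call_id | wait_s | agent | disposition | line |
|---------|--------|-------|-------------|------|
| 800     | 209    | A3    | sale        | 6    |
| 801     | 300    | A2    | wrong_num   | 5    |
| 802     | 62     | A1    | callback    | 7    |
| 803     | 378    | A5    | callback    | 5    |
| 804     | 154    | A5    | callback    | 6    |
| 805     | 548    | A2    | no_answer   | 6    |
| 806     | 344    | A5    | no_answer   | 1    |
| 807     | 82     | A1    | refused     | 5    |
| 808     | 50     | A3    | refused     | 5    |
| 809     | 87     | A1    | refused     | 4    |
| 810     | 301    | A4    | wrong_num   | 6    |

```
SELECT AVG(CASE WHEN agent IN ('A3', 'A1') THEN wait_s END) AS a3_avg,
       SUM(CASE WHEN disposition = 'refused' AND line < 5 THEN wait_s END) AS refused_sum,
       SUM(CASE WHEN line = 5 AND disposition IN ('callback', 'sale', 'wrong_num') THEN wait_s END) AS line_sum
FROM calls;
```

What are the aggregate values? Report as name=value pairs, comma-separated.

[a3_avg: agent IN ('A3', 'A1')]
call_id=800: ✓ → 209
call_id=801: ✗
call_id=802: ✓ → 62
call_id=803: ✗
call_id=804: ✗
call_id=805: ✗
call_id=806: ✗
call_id=807: ✓ → 82
call_id=808: ✓ → 50
call_id=809: ✓ → 87
call_id=810: ✗
a3_avg = (209 + 62 + 82 + 50 + 87) / 5 = 98
—
[refused_sum: disposition = 'refused' AND line < 5]
call_id=800: ✗
call_id=801: ✗
call_id=802: ✗
call_id=803: ✗
call_id=804: ✗
call_id=805: ✗
call_id=806: ✗
call_id=807: ✗
call_id=808: ✗
call_id=809: ✓ → 87
call_id=810: ✗
refused_sum = 87
—
[line_sum: line = 5 AND disposition IN ('callback', 'sale', 'wrong_num')]
call_id=800: ✗
call_id=801: ✓ → 300
call_id=802: ✗
call_id=803: ✓ → 378
call_id=804: ✗
call_id=805: ✗
call_id=806: ✗
call_id=807: ✗
call_id=808: ✗
call_id=809: ✗
call_id=810: ✗
line_sum = 300 + 378 = 678

a3_avg=98, refused_sum=87, line_sum=678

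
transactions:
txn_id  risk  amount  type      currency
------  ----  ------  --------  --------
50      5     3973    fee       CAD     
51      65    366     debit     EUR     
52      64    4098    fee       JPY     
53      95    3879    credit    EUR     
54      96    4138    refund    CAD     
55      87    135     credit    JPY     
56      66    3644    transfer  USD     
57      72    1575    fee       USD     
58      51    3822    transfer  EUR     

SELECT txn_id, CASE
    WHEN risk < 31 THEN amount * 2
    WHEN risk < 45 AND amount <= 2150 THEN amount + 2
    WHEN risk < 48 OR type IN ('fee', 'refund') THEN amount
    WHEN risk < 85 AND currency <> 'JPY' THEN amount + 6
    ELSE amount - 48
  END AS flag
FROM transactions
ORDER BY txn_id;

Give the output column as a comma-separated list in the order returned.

7946, 372, 4098, 3831, 4138, 87, 3650, 1575, 3828

txn_id=50: risk < 31 → 7946
txn_id=51: risk < 85 AND currency <> 'JPY' → 372
txn_id=52: risk < 48 OR type IN ('fee', 'refund') → 4098
txn_id=53: ELSE → 3831
txn_id=54: risk < 48 OR type IN ('fee', 'refund') → 4138
txn_id=55: ELSE → 87
txn_id=56: risk < 85 AND currency <> 'JPY' → 3650
txn_id=57: risk < 48 OR type IN ('fee', 'refund') → 1575
txn_id=58: risk < 85 AND currency <> 'JPY' → 3828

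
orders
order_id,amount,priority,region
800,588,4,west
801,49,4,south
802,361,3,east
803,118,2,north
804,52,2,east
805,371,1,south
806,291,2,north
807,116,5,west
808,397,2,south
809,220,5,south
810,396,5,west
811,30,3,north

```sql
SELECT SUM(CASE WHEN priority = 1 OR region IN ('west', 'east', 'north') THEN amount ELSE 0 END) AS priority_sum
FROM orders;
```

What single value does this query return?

order_id=800: ✓ → 588
order_id=801: ✗
order_id=802: ✓ → 361
order_id=803: ✓ → 118
order_id=804: ✓ → 52
order_id=805: ✓ → 371
order_id=806: ✓ → 291
order_id=807: ✓ → 116
order_id=808: ✗
order_id=809: ✗
order_id=810: ✓ → 396
order_id=811: ✓ → 30
priority_sum = 588 + 361 + 118 + 52 + 371 + 291 + 116 + 396 + 30 = 2323

2323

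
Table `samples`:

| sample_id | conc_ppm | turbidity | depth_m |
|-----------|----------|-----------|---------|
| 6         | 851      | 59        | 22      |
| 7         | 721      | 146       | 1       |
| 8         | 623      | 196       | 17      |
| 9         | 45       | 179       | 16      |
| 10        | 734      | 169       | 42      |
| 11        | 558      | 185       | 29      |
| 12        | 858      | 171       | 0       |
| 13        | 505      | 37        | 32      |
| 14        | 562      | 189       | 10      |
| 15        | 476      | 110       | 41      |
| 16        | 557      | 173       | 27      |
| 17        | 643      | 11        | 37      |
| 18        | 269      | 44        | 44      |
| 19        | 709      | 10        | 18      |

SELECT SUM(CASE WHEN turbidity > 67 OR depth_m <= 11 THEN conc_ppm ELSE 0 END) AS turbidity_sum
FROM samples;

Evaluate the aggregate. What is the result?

5134

sample_id=6: ✗
sample_id=7: ✓ → 721
sample_id=8: ✓ → 623
sample_id=9: ✓ → 45
sample_id=10: ✓ → 734
sample_id=11: ✓ → 558
sample_id=12: ✓ → 858
sample_id=13: ✗
sample_id=14: ✓ → 562
sample_id=15: ✓ → 476
sample_id=16: ✓ → 557
sample_id=17: ✗
sample_id=18: ✗
sample_id=19: ✗
turbidity_sum = 721 + 623 + 45 + 734 + 558 + 858 + 562 + 476 + 557 = 5134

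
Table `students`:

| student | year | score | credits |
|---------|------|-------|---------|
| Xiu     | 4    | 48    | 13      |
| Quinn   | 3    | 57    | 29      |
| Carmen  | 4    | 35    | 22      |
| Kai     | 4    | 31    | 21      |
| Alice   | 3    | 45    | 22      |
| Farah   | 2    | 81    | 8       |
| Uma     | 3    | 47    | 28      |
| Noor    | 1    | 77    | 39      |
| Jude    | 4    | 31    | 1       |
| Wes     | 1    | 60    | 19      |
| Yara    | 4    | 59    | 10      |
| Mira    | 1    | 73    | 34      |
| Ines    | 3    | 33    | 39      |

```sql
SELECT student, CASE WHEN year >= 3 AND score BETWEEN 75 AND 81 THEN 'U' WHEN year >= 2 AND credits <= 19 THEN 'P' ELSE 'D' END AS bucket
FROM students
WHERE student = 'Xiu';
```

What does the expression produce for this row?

student = Xiu: year=4, score=48, credits=13.
year >= 3 AND score BETWEEN 75 AND 81 → false
year >= 2 AND credits <= 19 → true → P

P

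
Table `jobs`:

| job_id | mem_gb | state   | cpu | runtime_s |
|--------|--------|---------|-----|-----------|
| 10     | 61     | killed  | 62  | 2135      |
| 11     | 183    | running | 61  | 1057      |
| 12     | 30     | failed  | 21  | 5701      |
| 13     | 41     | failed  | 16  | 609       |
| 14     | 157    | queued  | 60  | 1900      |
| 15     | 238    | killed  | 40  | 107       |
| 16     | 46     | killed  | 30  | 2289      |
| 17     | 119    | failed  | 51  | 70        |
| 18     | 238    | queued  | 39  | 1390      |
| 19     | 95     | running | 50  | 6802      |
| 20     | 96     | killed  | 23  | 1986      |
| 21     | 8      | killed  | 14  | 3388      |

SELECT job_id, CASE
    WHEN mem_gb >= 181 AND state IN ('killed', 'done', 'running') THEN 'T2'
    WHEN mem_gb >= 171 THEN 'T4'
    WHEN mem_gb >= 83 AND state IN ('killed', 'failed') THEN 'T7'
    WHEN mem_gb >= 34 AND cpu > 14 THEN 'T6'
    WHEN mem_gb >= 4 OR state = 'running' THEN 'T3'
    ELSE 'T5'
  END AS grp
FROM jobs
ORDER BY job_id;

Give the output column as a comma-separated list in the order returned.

T6, T2, T3, T6, T6, T2, T6, T7, T4, T6, T7, T3

job_id=10: mem_gb >= 34 AND cpu > 14 → T6
job_id=11: mem_gb >= 181 AND state IN ('killed', 'done', 'running') → T2
job_id=12: mem_gb >= 4 OR state = 'running' → T3
job_id=13: mem_gb >= 34 AND cpu > 14 → T6
job_id=14: mem_gb >= 34 AND cpu > 14 → T6
job_id=15: mem_gb >= 181 AND state IN ('killed', 'done', 'running') → T2
job_id=16: mem_gb >= 34 AND cpu > 14 → T6
job_id=17: mem_gb >= 83 AND state IN ('killed', 'failed') → T7
job_id=18: mem_gb >= 171 → T4
job_id=19: mem_gb >= 34 AND cpu > 14 → T6
job_id=20: mem_gb >= 83 AND state IN ('killed', 'failed') → T7
job_id=21: mem_gb >= 4 OR state = 'running' → T3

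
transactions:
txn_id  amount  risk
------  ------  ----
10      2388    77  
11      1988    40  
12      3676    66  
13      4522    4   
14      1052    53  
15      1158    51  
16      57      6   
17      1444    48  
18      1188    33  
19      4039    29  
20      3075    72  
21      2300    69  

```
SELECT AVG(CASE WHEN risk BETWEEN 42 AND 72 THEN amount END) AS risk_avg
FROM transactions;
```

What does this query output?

2117.5

txn_id=10: ✗
txn_id=11: ✗
txn_id=12: ✓ → 3676
txn_id=13: ✗
txn_id=14: ✓ → 1052
txn_id=15: ✓ → 1158
txn_id=16: ✗
txn_id=17: ✓ → 1444
txn_id=18: ✗
txn_id=19: ✗
txn_id=20: ✓ → 3075
txn_id=21: ✓ → 2300
risk_avg = (3676 + 1052 + 1158 + 1444 + 3075 + 2300) / 6 = 2117.5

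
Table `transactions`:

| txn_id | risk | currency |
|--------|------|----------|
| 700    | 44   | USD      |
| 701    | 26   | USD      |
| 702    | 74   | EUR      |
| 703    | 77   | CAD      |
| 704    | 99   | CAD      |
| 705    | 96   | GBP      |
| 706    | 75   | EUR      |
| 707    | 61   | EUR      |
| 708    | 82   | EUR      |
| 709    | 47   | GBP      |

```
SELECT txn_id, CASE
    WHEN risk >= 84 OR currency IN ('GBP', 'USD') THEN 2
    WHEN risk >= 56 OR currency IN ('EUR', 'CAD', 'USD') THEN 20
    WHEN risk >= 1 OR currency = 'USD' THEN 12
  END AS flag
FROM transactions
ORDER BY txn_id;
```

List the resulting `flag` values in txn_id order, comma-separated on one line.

2, 2, 20, 20, 2, 2, 20, 20, 20, 2

txn_id=700: risk >= 84 OR currency IN ('GBP', 'USD') → 2
txn_id=701: risk >= 84 OR currency IN ('GBP', 'USD') → 2
txn_id=702: risk >= 56 OR currency IN ('EUR', 'CAD', 'USD') → 20
txn_id=703: risk >= 56 OR currency IN ('EUR', 'CAD', 'USD') → 20
txn_id=704: risk >= 84 OR currency IN ('GBP', 'USD') → 2
txn_id=705: risk >= 84 OR currency IN ('GBP', 'USD') → 2
txn_id=706: risk >= 56 OR currency IN ('EUR', 'CAD', 'USD') → 20
txn_id=707: risk >= 56 OR currency IN ('EUR', 'CAD', 'USD') → 20
txn_id=708: risk >= 56 OR currency IN ('EUR', 'CAD', 'USD') → 20
txn_id=709: risk >= 84 OR currency IN ('GBP', 'USD') → 2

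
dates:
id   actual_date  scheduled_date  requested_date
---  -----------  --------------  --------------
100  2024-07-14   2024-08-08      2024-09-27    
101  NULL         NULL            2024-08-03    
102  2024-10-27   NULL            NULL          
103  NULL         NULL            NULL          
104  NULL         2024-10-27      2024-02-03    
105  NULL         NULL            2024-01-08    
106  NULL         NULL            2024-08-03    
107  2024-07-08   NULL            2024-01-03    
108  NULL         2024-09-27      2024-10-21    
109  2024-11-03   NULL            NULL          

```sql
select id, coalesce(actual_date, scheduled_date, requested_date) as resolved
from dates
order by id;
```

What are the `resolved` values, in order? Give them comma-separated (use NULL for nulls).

2024-07-14, 2024-08-03, 2024-10-27, NULL, 2024-10-27, 2024-01-08, 2024-08-03, 2024-07-08, 2024-09-27, 2024-11-03

id=100: actual_date=2024-07-14 → 2024-07-14
id=101: actual_date=NULL, scheduled_date=NULL, requested_date=2024-08-03 → 2024-08-03
id=102: actual_date=2024-10-27 → 2024-10-27
id=103: actual_date=NULL, scheduled_date=NULL, requested_date=NULL (all NULL) → NULL
id=104: actual_date=NULL, scheduled_date=2024-10-27 → 2024-10-27
id=105: actual_date=NULL, scheduled_date=NULL, requested_date=2024-01-08 → 2024-01-08
id=106: actual_date=NULL, scheduled_date=NULL, requested_date=2024-08-03 → 2024-08-03
id=107: actual_date=2024-07-08 → 2024-07-08
id=108: actual_date=NULL, scheduled_date=2024-09-27 → 2024-09-27
id=109: actual_date=2024-11-03 → 2024-11-03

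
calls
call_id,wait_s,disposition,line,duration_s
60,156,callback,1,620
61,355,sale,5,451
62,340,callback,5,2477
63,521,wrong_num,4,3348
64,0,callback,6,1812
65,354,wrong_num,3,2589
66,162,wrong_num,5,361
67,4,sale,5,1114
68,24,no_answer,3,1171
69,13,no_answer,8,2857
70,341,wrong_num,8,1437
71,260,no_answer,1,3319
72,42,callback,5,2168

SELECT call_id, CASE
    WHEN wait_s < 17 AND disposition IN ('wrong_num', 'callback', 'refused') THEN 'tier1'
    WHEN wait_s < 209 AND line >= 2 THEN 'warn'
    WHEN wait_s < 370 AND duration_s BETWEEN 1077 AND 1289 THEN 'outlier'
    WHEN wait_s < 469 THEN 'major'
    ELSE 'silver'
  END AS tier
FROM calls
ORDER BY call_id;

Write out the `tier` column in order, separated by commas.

major, major, major, silver, tier1, major, warn, warn, warn, warn, major, major, warn

call_id=60: wait_s < 469 → major
call_id=61: wait_s < 469 → major
call_id=62: wait_s < 469 → major
call_id=63: ELSE → silver
call_id=64: wait_s < 17 AND disposition IN ('wrong_num', 'callback', 'refused') → tier1
call_id=65: wait_s < 469 → major
call_id=66: wait_s < 209 AND line >= 2 → warn
call_id=67: wait_s < 209 AND line >= 2 → warn
call_id=68: wait_s < 209 AND line >= 2 → warn
call_id=69: wait_s < 209 AND line >= 2 → warn
call_id=70: wait_s < 469 → major
call_id=71: wait_s < 469 → major
call_id=72: wait_s < 209 AND line >= 2 → warn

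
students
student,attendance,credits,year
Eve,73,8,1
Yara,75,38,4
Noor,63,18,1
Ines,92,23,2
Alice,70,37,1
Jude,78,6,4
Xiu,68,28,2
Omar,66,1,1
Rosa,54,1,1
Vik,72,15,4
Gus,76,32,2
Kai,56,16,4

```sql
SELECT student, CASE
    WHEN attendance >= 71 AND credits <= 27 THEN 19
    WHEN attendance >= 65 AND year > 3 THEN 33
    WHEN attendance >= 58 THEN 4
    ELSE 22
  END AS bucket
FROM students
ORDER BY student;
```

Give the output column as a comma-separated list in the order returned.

student=Alice: attendance >= 58 → 4
student=Eve: attendance >= 71 AND credits <= 27 → 19
student=Gus: attendance >= 58 → 4
student=Ines: attendance >= 71 AND credits <= 27 → 19
student=Jude: attendance >= 71 AND credits <= 27 → 19
student=Kai: ELSE → 22
student=Noor: attendance >= 58 → 4
student=Omar: attendance >= 58 → 4
student=Rosa: ELSE → 22
student=Vik: attendance >= 71 AND credits <= 27 → 19
student=Xiu: attendance >= 58 → 4
student=Yara: attendance >= 65 AND year > 3 → 33

4, 19, 4, 19, 19, 22, 4, 4, 22, 19, 4, 33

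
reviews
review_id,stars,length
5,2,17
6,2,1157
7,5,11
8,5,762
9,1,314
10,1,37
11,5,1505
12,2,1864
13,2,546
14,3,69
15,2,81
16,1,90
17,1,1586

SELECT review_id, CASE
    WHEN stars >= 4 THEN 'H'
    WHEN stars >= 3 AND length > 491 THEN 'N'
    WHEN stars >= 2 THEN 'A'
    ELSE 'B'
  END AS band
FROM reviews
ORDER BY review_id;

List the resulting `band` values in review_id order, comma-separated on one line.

A, A, H, H, B, B, H, A, A, A, A, B, B

review_id=5: stars >= 2 → A
review_id=6: stars >= 2 → A
review_id=7: stars >= 4 → H
review_id=8: stars >= 4 → H
review_id=9: ELSE → B
review_id=10: ELSE → B
review_id=11: stars >= 4 → H
review_id=12: stars >= 2 → A
review_id=13: stars >= 2 → A
review_id=14: stars >= 2 → A
review_id=15: stars >= 2 → A
review_id=16: ELSE → B
review_id=17: ELSE → B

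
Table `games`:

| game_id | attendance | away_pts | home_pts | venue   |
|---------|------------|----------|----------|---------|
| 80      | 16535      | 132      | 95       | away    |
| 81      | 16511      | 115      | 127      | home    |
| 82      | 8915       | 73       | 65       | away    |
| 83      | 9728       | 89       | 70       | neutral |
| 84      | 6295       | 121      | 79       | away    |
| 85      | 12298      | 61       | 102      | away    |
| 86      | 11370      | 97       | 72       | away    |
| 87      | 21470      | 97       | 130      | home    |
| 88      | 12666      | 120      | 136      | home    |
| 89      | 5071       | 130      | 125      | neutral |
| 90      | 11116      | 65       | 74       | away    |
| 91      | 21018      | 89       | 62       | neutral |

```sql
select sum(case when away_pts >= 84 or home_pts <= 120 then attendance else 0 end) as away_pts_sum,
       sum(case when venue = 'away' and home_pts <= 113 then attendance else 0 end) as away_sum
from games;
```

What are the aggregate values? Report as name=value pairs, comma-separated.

away_pts_sum=152993, away_sum=66529

[away_pts_sum: away_pts >= 84 or home_pts <= 120]
game_id=80: ✓ → 16535
game_id=81: ✓ → 16511
game_id=82: ✓ → 8915
game_id=83: ✓ → 9728
game_id=84: ✓ → 6295
game_id=85: ✓ → 12298
game_id=86: ✓ → 11370
game_id=87: ✓ → 21470
game_id=88: ✓ → 12666
game_id=89: ✓ → 5071
game_id=90: ✓ → 11116
game_id=91: ✓ → 21018
away_pts_sum = 16535 + 16511 + 8915 + 9728 + 6295 + 12298 + 11370 + 21470 + 12666 + 5071 + 11116 + 21018 = 152993
—
[away_sum: venue = 'away' and home_pts <= 113]
game_id=80: ✓ → 16535
game_id=81: ✗
game_id=82: ✓ → 8915
game_id=83: ✗
game_id=84: ✓ → 6295
game_id=85: ✓ → 12298
game_id=86: ✓ → 11370
game_id=87: ✗
game_id=88: ✗
game_id=89: ✗
game_id=90: ✓ → 11116
game_id=91: ✗
away_sum = 16535 + 8915 + 6295 + 12298 + 11370 + 11116 = 66529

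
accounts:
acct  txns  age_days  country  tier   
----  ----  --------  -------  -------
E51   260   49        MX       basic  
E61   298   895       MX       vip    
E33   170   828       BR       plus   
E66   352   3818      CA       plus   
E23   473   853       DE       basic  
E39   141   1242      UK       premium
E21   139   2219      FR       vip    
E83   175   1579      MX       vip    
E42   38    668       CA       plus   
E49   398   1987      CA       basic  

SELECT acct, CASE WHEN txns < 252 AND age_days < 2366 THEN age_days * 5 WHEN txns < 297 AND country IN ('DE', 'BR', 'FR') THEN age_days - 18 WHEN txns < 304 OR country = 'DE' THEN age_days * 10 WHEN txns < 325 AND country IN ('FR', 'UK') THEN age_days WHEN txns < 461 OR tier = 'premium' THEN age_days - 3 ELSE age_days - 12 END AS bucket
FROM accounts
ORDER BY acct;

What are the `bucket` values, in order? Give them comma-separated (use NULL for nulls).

acct=E21: txns < 252 AND age_days < 2366 → 11095
acct=E23: txns < 304 OR country = 'DE' → 8530
acct=E33: txns < 252 AND age_days < 2366 → 4140
acct=E39: txns < 252 AND age_days < 2366 → 6210
acct=E42: txns < 252 AND age_days < 2366 → 3340
acct=E49: txns < 461 OR tier = 'premium' → 1984
acct=E51: txns < 304 OR country = 'DE' → 490
acct=E61: txns < 304 OR country = 'DE' → 8950
acct=E66: txns < 461 OR tier = 'premium' → 3815
acct=E83: txns < 252 AND age_days < 2366 → 7895

11095, 8530, 4140, 6210, 3340, 1984, 490, 8950, 3815, 7895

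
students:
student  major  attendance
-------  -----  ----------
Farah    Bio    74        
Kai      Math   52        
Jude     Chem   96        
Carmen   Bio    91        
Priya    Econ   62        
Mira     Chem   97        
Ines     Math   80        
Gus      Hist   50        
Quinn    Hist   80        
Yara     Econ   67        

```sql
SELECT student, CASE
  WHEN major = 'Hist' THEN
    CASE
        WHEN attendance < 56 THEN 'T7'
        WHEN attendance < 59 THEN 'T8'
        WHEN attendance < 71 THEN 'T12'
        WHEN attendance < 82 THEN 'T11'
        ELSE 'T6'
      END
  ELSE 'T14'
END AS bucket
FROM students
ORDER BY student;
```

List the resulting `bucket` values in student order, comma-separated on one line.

T14, T14, T7, T14, T14, T14, T14, T14, T11, T14

student=Carmen: major='Bio' → outer ELSE → T14
student=Farah: major='Bio' → outer ELSE → T14
student=Gus: major='Hist' → inner[attendance < 56] → T7
student=Ines: major='Math' → outer ELSE → T14
student=Jude: major='Chem' → outer ELSE → T14
student=Kai: major='Math' → outer ELSE → T14
student=Mira: major='Chem' → outer ELSE → T14
student=Priya: major='Econ' → outer ELSE → T14
student=Quinn: major='Hist' → inner[attendance < 82] → T11
student=Yara: major='Econ' → outer ELSE → T14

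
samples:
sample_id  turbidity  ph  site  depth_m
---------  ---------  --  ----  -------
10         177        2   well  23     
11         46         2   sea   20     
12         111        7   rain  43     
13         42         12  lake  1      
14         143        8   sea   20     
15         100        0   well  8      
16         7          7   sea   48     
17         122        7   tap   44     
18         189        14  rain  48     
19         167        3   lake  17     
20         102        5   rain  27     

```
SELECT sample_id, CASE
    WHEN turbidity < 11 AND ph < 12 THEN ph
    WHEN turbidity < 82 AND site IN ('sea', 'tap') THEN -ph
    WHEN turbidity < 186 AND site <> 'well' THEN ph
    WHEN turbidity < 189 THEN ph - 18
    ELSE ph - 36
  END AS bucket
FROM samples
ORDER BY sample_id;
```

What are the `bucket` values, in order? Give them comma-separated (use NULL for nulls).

sample_id=10: turbidity < 189 → -16
sample_id=11: turbidity < 82 AND site IN ('sea', 'tap') → -2
sample_id=12: turbidity < 186 AND site <> 'well' → 7
sample_id=13: turbidity < 186 AND site <> 'well' → 12
sample_id=14: turbidity < 186 AND site <> 'well' → 8
sample_id=15: turbidity < 189 → -18
sample_id=16: turbidity < 11 AND ph < 12 → 7
sample_id=17: turbidity < 186 AND site <> 'well' → 7
sample_id=18: ELSE → -22
sample_id=19: turbidity < 186 AND site <> 'well' → 3
sample_id=20: turbidity < 186 AND site <> 'well' → 5

-16, -2, 7, 12, 8, -18, 7, 7, -22, 3, 5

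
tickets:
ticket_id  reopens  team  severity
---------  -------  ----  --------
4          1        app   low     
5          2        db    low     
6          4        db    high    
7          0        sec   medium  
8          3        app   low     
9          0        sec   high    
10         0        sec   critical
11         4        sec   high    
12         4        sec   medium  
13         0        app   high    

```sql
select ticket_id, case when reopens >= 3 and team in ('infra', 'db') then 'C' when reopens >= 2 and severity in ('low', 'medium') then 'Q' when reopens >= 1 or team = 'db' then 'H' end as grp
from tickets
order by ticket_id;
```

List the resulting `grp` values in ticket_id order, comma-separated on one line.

ticket_id=4: reopens >= 1 or team = 'db' → H
ticket_id=5: reopens >= 2 and severity in ('low', 'medium') → Q
ticket_id=6: reopens >= 3 and team in ('infra', 'db') → C
ticket_id=7: (no match → NULL) → NULL
ticket_id=8: reopens >= 2 and severity in ('low', 'medium') → Q
ticket_id=9: (no match → NULL) → NULL
ticket_id=10: (no match → NULL) → NULL
ticket_id=11: reopens >= 1 or team = 'db' → H
ticket_id=12: reopens >= 2 and severity in ('low', 'medium') → Q
ticket_id=13: (no match → NULL) → NULL

H, Q, C, NULL, Q, NULL, NULL, H, Q, NULL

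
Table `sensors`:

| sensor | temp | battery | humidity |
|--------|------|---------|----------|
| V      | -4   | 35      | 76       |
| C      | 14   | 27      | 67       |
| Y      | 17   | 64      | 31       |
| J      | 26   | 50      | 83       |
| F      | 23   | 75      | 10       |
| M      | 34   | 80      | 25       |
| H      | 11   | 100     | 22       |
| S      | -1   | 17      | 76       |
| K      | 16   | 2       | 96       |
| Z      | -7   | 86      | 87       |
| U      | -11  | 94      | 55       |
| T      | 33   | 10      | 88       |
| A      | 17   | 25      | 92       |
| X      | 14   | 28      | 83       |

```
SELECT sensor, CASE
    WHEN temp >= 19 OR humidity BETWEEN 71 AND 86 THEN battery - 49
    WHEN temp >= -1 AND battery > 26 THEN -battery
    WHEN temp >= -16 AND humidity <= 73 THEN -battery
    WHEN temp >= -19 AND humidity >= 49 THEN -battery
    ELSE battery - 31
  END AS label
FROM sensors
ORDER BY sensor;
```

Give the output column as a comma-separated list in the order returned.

sensor=A: temp >= -19 AND humidity >= 49 → -25
sensor=C: temp >= -1 AND battery > 26 → -27
sensor=F: temp >= 19 OR humidity BETWEEN 71 AND 86 → 26
sensor=H: temp >= -1 AND battery > 26 → -100
sensor=J: temp >= 19 OR humidity BETWEEN 71 AND 86 → 1
sensor=K: temp >= -19 AND humidity >= 49 → -2
sensor=M: temp >= 19 OR humidity BETWEEN 71 AND 86 → 31
sensor=S: temp >= 19 OR humidity BETWEEN 71 AND 86 → -32
sensor=T: temp >= 19 OR humidity BETWEEN 71 AND 86 → -39
sensor=U: temp >= -16 AND humidity <= 73 → -94
sensor=V: temp >= 19 OR humidity BETWEEN 71 AND 86 → -14
sensor=X: temp >= 19 OR humidity BETWEEN 71 AND 86 → -21
sensor=Y: temp >= -1 AND battery > 26 → -64
sensor=Z: temp >= -19 AND humidity >= 49 → -86

-25, -27, 26, -100, 1, -2, 31, -32, -39, -94, -14, -21, -64, -86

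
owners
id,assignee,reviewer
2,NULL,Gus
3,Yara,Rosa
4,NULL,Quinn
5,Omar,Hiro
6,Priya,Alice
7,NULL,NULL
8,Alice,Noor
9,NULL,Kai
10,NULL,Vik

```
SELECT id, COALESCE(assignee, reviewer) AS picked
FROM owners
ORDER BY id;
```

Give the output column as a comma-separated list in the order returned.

id=2: assignee=NULL, reviewer=Gus → Gus
id=3: assignee=Yara → Yara
id=4: assignee=NULL, reviewer=Quinn → Quinn
id=5: assignee=Omar → Omar
id=6: assignee=Priya → Priya
id=7: assignee=NULL, reviewer=NULL (all NULL) → NULL
id=8: assignee=Alice → Alice
id=9: assignee=NULL, reviewer=Kai → Kai
id=10: assignee=NULL, reviewer=Vik → Vik

Gus, Yara, Quinn, Omar, Priya, NULL, Alice, Kai, Vik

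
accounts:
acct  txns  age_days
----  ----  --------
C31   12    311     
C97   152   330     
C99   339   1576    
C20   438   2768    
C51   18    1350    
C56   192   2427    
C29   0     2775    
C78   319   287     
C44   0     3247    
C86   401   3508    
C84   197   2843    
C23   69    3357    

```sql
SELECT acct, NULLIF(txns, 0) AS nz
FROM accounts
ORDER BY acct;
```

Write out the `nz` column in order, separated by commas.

acct=C20: txns=438 vs 0: differ → 438
acct=C23: txns=69 vs 0: differ → 69
acct=C29: txns=0 vs 0: equal → NULL
acct=C31: txns=12 vs 0: differ → 12
acct=C44: txns=0 vs 0: equal → NULL
acct=C51: txns=18 vs 0: differ → 18
acct=C56: txns=192 vs 0: differ → 192
acct=C78: txns=319 vs 0: differ → 319
acct=C84: txns=197 vs 0: differ → 197
acct=C86: txns=401 vs 0: differ → 401
acct=C97: txns=152 vs 0: differ → 152
acct=C99: txns=339 vs 0: differ → 339

438, 69, NULL, 12, NULL, 18, 192, 319, 197, 401, 152, 339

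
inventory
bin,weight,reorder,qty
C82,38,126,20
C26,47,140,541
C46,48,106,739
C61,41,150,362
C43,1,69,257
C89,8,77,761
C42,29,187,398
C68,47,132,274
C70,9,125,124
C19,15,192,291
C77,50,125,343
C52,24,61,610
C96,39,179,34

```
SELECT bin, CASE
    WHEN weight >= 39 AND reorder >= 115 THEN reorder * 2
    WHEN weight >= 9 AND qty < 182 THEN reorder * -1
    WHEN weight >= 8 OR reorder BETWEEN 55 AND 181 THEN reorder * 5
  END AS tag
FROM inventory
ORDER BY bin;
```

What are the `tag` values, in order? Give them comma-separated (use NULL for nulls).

960, 280, 935, 345, 530, 305, 300, 264, -125, 250, -126, 385, 358

bin=C19: weight >= 8 OR reorder BETWEEN 55 AND 181 → 960
bin=C26: weight >= 39 AND reorder >= 115 → 280
bin=C42: weight >= 8 OR reorder BETWEEN 55 AND 181 → 935
bin=C43: weight >= 8 OR reorder BETWEEN 55 AND 181 → 345
bin=C46: weight >= 8 OR reorder BETWEEN 55 AND 181 → 530
bin=C52: weight >= 8 OR reorder BETWEEN 55 AND 181 → 305
bin=C61: weight >= 39 AND reorder >= 115 → 300
bin=C68: weight >= 39 AND reorder >= 115 → 264
bin=C70: weight >= 9 AND qty < 182 → -125
bin=C77: weight >= 39 AND reorder >= 115 → 250
bin=C82: weight >= 9 AND qty < 182 → -126
bin=C89: weight >= 8 OR reorder BETWEEN 55 AND 181 → 385
bin=C96: weight >= 39 AND reorder >= 115 → 358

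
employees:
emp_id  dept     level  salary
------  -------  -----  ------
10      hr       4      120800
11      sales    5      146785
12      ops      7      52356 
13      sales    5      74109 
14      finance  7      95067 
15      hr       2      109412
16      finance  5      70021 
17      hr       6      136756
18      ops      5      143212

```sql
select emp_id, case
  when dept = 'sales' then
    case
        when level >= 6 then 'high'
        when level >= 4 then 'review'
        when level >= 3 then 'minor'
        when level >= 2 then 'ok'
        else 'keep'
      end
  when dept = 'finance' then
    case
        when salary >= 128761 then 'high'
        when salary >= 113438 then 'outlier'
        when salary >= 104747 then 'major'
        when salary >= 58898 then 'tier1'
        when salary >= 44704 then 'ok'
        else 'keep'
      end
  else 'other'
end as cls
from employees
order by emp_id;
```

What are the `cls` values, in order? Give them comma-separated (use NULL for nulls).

other, review, other, review, tier1, other, tier1, other, other

emp_id=10: dept='hr' → outer ELSE → other
emp_id=11: dept='sales' → inner[level >= 4] → review
emp_id=12: dept='ops' → outer ELSE → other
emp_id=13: dept='sales' → inner[level >= 4] → review
emp_id=14: dept='finance' → inner[salary >= 58898] → tier1
emp_id=15: dept='hr' → outer ELSE → other
emp_id=16: dept='finance' → inner[salary >= 58898] → tier1
emp_id=17: dept='hr' → outer ELSE → other
emp_id=18: dept='ops' → outer ELSE → other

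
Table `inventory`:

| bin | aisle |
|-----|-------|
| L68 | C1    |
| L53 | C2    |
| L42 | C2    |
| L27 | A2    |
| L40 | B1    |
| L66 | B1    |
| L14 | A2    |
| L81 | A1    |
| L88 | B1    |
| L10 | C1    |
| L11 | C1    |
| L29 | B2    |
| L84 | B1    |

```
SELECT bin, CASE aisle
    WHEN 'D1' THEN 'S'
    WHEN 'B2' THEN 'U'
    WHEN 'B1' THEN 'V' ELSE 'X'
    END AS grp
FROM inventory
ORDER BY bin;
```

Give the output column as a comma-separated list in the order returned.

bin=L10: ELSE → X
bin=L11: ELSE → X
bin=L14: ELSE → X
bin=L27: ELSE → X
bin=L29: aisle='B2' → U
bin=L40: aisle='B1' → V
bin=L42: ELSE → X
bin=L53: ELSE → X
bin=L66: aisle='B1' → V
bin=L68: ELSE → X
bin=L81: ELSE → X
bin=L84: aisle='B1' → V
bin=L88: aisle='B1' → V

X, X, X, X, U, V, X, X, V, X, X, V, V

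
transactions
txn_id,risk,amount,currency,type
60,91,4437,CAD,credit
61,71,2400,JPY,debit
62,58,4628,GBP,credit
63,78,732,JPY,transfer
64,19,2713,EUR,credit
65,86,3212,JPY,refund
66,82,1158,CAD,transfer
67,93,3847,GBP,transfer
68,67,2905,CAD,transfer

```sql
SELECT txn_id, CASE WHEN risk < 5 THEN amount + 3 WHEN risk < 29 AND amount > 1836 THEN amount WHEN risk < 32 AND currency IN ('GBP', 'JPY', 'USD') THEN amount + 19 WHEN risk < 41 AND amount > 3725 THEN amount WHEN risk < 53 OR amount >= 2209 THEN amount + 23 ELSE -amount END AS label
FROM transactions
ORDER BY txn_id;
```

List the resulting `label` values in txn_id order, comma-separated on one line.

txn_id=60: risk < 53 OR amount >= 2209 → 4460
txn_id=61: risk < 53 OR amount >= 2209 → 2423
txn_id=62: risk < 53 OR amount >= 2209 → 4651
txn_id=63: ELSE → -732
txn_id=64: risk < 29 AND amount > 1836 → 2713
txn_id=65: risk < 53 OR amount >= 2209 → 3235
txn_id=66: ELSE → -1158
txn_id=67: risk < 53 OR amount >= 2209 → 3870
txn_id=68: risk < 53 OR amount >= 2209 → 2928

4460, 2423, 4651, -732, 2713, 3235, -1158, 3870, 2928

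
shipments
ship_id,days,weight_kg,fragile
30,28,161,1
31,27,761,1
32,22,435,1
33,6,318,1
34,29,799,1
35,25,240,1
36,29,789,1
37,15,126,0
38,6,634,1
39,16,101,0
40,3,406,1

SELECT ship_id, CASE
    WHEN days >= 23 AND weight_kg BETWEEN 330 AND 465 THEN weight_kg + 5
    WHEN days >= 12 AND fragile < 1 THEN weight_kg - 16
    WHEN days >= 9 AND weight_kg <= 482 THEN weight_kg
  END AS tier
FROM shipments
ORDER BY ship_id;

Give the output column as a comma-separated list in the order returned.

161, NULL, 435, NULL, NULL, 240, NULL, 110, NULL, 85, NULL

ship_id=30: days >= 9 AND weight_kg <= 482 → 161
ship_id=31: (no match → NULL) → NULL
ship_id=32: days >= 9 AND weight_kg <= 482 → 435
ship_id=33: (no match → NULL) → NULL
ship_id=34: (no match → NULL) → NULL
ship_id=35: days >= 9 AND weight_kg <= 482 → 240
ship_id=36: (no match → NULL) → NULL
ship_id=37: days >= 12 AND fragile < 1 → 110
ship_id=38: (no match → NULL) → NULL
ship_id=39: days >= 12 AND fragile < 1 → 85
ship_id=40: (no match → NULL) → NULL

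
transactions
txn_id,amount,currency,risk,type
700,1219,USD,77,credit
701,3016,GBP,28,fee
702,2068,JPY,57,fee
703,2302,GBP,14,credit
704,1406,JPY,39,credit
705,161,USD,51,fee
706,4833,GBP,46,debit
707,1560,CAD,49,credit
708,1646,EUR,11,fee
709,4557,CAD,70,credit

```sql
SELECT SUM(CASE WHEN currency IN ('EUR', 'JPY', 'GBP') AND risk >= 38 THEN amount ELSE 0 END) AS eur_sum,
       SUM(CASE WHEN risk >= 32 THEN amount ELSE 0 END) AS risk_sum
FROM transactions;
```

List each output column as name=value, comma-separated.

[eur_sum: currency IN ('EUR', 'JPY', 'GBP') AND risk >= 38]
txn_id=700: ✗
txn_id=701: ✗
txn_id=702: ✓ → 2068
txn_id=703: ✗
txn_id=704: ✓ → 1406
txn_id=705: ✗
txn_id=706: ✓ → 4833
txn_id=707: ✗
txn_id=708: ✗
txn_id=709: ✗
eur_sum = 2068 + 1406 + 4833 = 8307
—
[risk_sum: risk >= 32]
txn_id=700: ✓ → 1219
txn_id=701: ✗
txn_id=702: ✓ → 2068
txn_id=703: ✗
txn_id=704: ✓ → 1406
txn_id=705: ✓ → 161
txn_id=706: ✓ → 4833
txn_id=707: ✓ → 1560
txn_id=708: ✗
txn_id=709: ✓ → 4557
risk_sum = 1219 + 2068 + 1406 + 161 + 4833 + 1560 + 4557 = 15804

eur_sum=8307, risk_sum=15804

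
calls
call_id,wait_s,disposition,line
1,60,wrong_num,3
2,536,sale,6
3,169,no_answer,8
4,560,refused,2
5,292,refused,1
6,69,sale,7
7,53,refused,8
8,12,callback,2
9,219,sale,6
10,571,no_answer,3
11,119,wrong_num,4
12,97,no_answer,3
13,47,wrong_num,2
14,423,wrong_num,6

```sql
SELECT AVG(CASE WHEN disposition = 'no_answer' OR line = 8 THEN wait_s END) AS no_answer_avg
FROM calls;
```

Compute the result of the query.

222.5

call_id=1: ✗
call_id=2: ✗
call_id=3: ✓ → 169
call_id=4: ✗
call_id=5: ✗
call_id=6: ✗
call_id=7: ✓ → 53
call_id=8: ✗
call_id=9: ✗
call_id=10: ✓ → 571
call_id=11: ✗
call_id=12: ✓ → 97
call_id=13: ✗
call_id=14: ✗
no_answer_avg = (169 + 53 + 571 + 97) / 4 = 222.5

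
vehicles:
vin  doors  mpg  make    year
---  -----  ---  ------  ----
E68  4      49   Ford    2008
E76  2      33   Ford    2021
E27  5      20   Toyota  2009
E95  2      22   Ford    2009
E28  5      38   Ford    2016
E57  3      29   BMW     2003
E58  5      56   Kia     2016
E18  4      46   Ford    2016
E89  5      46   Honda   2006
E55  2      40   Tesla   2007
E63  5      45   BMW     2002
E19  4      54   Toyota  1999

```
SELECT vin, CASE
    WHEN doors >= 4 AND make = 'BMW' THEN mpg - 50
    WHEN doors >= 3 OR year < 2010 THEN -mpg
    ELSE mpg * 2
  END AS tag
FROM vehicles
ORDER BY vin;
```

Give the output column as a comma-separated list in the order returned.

-46, -54, -20, -38, -40, -29, -56, -5, -49, 66, -46, -22

vin=E18: doors >= 3 OR year < 2010 → -46
vin=E19: doors >= 3 OR year < 2010 → -54
vin=E27: doors >= 3 OR year < 2010 → -20
vin=E28: doors >= 3 OR year < 2010 → -38
vin=E55: doors >= 3 OR year < 2010 → -40
vin=E57: doors >= 3 OR year < 2010 → -29
vin=E58: doors >= 3 OR year < 2010 → -56
vin=E63: doors >= 4 AND make = 'BMW' → -5
vin=E68: doors >= 3 OR year < 2010 → -49
vin=E76: ELSE → 66
vin=E89: doors >= 3 OR year < 2010 → -46
vin=E95: doors >= 3 OR year < 2010 → -22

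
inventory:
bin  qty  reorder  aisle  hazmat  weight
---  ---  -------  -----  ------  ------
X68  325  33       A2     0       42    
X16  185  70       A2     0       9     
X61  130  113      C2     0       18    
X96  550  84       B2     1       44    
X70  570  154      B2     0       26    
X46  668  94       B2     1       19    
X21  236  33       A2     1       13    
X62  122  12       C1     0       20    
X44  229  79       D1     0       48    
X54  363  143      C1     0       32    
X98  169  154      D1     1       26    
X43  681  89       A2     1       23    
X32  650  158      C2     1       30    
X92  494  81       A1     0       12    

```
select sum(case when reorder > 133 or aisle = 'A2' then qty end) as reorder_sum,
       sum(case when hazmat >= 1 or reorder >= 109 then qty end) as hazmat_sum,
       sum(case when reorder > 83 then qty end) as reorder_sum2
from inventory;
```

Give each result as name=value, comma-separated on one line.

[reorder_sum: reorder > 133 or aisle = 'A2']
bin=X68: ✓ → 325
bin=X16: ✓ → 185
bin=X61: ✗
bin=X96: ✗
bin=X70: ✓ → 570
bin=X46: ✗
bin=X21: ✓ → 236
bin=X62: ✗
bin=X44: ✗
bin=X54: ✓ → 363
bin=X98: ✓ → 169
bin=X43: ✓ → 681
bin=X32: ✓ → 650
bin=X92: ✗
reorder_sum = 325 + 185 + 570 + 236 + 363 + 169 + 681 + 650 = 3179
—
[hazmat_sum: hazmat >= 1 or reorder >= 109]
bin=X68: ✗
bin=X16: ✗
bin=X61: ✓ → 130
bin=X96: ✓ → 550
bin=X70: ✓ → 570
bin=X46: ✓ → 668
bin=X21: ✓ → 236
bin=X62: ✗
bin=X44: ✗
bin=X54: ✓ → 363
bin=X98: ✓ → 169
bin=X43: ✓ → 681
bin=X32: ✓ → 650
bin=X92: ✗
hazmat_sum = 130 + 550 + 570 + 668 + 236 + 363 + 169 + 681 + 650 = 4017
—
[reorder_sum2: reorder > 83]
bin=X68: ✗
bin=X16: ✗
bin=X61: ✓ → 130
bin=X96: ✓ → 550
bin=X70: ✓ → 570
bin=X46: ✓ → 668
bin=X21: ✗
bin=X62: ✗
bin=X44: ✗
bin=X54: ✓ → 363
bin=X98: ✓ → 169
bin=X43: ✓ → 681
bin=X32: ✓ → 650
bin=X92: ✗
reorder_sum2 = 130 + 550 + 570 + 668 + 363 + 169 + 681 + 650 = 3781

reorder_sum=3179, hazmat_sum=4017, reorder_sum2=3781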